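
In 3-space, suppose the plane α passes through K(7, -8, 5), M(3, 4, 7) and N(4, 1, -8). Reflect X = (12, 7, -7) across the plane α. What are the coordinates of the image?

(-6, 1, -7)

KM = (-4, 12, 2), KN = (-3, 9, -13); a normal to α is KM × KN = (-174, -58, 0).
Using K: α has equation -174x - 58y = -754.
λ = (n·X − d)/|n|² = (-2494 − (-754))/33640 = -3/58.
Reflection = X − 2λn = (12, 7, -7) − (-3/29)·(-174, -58, 0) = (-6, 1, -7).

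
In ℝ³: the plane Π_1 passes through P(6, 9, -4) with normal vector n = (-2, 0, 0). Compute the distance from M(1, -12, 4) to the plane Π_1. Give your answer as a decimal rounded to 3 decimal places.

5.000

Π_1: n·r = n·P gives -2x = -12.
n·M − d = (-2)·(1) + (0)·(-12) + (0)·(4) − (-12) = 10; |n| = √4.
Distance = |10| / √4 = 10/√4 ≈ 5.000.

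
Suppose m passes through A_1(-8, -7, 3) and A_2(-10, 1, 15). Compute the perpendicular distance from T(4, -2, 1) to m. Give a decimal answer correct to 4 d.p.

13.1415

A direction vector for m is A_2 − A_1 = (-2, 8, 12).
Taking (-8, -7, 3) on m with direction v = (-2, 8, 12): w = T − (-8, -7, 3) = (12, 5, -2), and w × v = (76, -140, 106).
Distance = |w × v| / |v| = √36612 / √212 ≈ 13.1415.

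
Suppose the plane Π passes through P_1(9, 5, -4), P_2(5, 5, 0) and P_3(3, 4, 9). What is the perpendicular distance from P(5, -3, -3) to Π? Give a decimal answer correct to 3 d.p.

P_1P_2 = (-4, 0, 4), P_1P_3 = (-6, -1, 13); a normal to Π is P_1P_2 × P_1P_3 = (4, 28, 4).
Using P_1: Π has equation 4x + 28y + 4z = 160.
n·P − d = (4)·(5) + (28)·(-3) + (4)·(-3) − 160 = -236; |n| = √816.
Distance = |-236| / √816 = 236/√816 ≈ 8.262.

8.262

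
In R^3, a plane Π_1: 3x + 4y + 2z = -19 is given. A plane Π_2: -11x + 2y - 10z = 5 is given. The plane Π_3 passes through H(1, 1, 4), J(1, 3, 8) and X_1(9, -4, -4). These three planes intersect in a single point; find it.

(5, -5, -7)

HJ = (0, 2, 4), HX_1 = (8, -5, -8); a normal to Π_3 is HJ × HX_1 = (4, 32, -16).
Using H: Π_3 has equation 4x + 32y - 16z = -28.
Solving the 3×3 linear system 3x + 4y + 2z = -19, -11x + 2y - 10z = 5, 4x + 32y - 16z = -28 (e.g. by elimination or Cramer's rule, determinant = -720) gives (5, -5, -7).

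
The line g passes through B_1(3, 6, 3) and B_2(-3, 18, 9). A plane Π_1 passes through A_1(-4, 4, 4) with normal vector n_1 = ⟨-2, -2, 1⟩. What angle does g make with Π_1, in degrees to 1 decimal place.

7.8

A direction vector for g is B_2 − B_1 = (-6, 12, 6).
Π_1: n_1·r = n_1·A_1 gives -2x - 2y + z = 4.
sin θ = |n·v| / (|n||v|) = |-6| / (√9 · √216) = 0.13608.
θ ≈ 7.8°.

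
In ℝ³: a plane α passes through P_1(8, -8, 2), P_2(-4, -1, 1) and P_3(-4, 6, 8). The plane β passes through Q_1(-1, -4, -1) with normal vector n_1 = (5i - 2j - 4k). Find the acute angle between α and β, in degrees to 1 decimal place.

59.4

P_1P_2 = (-12, 7, -1), P_1P_3 = (-12, 14, 6); a normal to α is P_1P_2 × P_1P_3 = (56, 84, -84).
Using P_1: α has equation 56x + 84y - 84z = -392.
β: n_1·r = n_1·Q_1 gives 5x - 2y - 4z = 7.
cos θ = |n₁·n₂| / (|n₁||n₂|) = |448| / (√17248 · √45).
θ = arccos(0.50851) ≈ 59.4°.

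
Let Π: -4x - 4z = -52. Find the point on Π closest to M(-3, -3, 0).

(5, -3, 8)

Foot = M − λn with λ = (n·M − d)/|n|² = (12 − (-52))/32 = 2.
Foot = (-3, -3, 0) − 2·(-4, 0, -4) = (5, -3, 8).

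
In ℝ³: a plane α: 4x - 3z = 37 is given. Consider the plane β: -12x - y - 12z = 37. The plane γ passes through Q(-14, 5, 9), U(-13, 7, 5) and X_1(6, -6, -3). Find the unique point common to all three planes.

QU = (1, 2, -4), QX_1 = (20, -11, -12); a normal to γ is QU × QX_1 = (-68, -68, -51).
Using Q: γ has equation -68x - 68y - 51z = 153.
Solving the 3×3 linear system 4x - 3z = 37, -12x - y - 12z = 37, -68x - 68y - 51z = 153 (e.g. by elimination or Cramer's rule, determinant = -5304) gives (4, -1, -7).

(4, -1, -7)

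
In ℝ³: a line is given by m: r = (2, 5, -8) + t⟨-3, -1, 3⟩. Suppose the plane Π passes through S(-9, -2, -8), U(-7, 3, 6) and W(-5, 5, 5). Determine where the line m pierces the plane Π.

(-7, 2, 1)

SU = (2, 5, 14), SW = (4, 7, 13); a normal to Π is SU × SW = (-33, 30, -6).
Using S: Π has equation -33x + 30y - 6z = 285.
Substitute r = (2, 5, -8) + t(-3, -1, 3) into the plane: 132 + 51t = 285, so t = 3.
Intersection: (2, 5, -8) + 3·(-3, -1, 3) = (-7, 2, 1).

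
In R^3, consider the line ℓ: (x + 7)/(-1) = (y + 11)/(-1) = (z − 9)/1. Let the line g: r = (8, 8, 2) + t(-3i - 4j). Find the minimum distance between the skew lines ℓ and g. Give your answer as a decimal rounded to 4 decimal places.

ℓ has direction (-1, -1, 1) through (-7, -11, 9).
Common perpendicular direction n = (-1, -1, 1) × (-3, -4, 0) = (4, -3, 1).
With w = (8, 8, 2) − (-7, -11, 9) = (15, 19, -7), w · n = -4.
Distance = |w · n| / |n| = |-4| / √26 ≈ 0.7845.

0.7845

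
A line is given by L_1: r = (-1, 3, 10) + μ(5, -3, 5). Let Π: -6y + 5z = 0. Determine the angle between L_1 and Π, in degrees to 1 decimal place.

sin θ = |n·v| / (|n||v|) = |43| / (√61 · √59) = 0.71677.
θ ≈ 45.8°.

45.8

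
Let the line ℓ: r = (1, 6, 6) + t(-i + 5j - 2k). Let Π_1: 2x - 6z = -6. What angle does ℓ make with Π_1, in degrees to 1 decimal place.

16.8

sin θ = |n·v| / (|n||v|) = |10| / (√40 · √30) = 0.28868.
θ ≈ 16.8°.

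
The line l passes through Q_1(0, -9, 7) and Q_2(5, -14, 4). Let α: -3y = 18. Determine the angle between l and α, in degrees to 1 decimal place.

40.6

A direction vector for l is Q_2 − Q_1 = (5, -5, -3).
sin θ = |n·v| / (|n||v|) = |15| / (√9 · √59) = 0.65094.
θ ≈ 40.6°.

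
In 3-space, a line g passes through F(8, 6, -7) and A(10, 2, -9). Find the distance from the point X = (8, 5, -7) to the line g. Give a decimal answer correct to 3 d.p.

0.577

A direction vector for g is A − F = (2, -4, -2).
Taking (8, 6, -7) on g with direction v = (2, -4, -2): w = X − (8, 6, -7) = (0, -1, 0), and w × v = (2, 0, 2).
Distance = |w × v| / |v| = √8 / √24 ≈ 0.577.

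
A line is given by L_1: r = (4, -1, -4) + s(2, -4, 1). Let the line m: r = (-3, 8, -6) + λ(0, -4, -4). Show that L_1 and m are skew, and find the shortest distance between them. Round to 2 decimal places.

Common perpendicular direction n = (2, -4, 1) × (0, -4, -4) = (20, 8, -8).
With w = (-3, 8, -6) − (4, -1, -4) = (-7, 9, -2), w · n = -52.
Since n ≠ 0 the lines are not parallel, and w · n = -52 ≠ 0 so they do not intersect; hence they are skew.
Distance = |w · n| / |n| = |-52| / √528 ≈ 2.26.

2.26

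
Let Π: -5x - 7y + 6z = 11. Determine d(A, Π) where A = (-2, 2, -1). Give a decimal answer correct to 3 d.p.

2.002

n·A − d = (-5)·(-2) + (-7)·(2) + (6)·(-1) − 11 = -21; |n| = √110.
Distance = |-21| / √110 = 21/√110 ≈ 2.002.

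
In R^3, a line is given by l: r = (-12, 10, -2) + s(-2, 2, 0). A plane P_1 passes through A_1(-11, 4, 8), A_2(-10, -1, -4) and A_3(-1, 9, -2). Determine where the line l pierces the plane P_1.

(-6, 4, -2)

A_1A_2 = (1, -5, -12), A_1A_3 = (10, 5, -10); a normal to P_1 is A_1A_2 × A_1A_3 = (110, -110, 55).
Using A_1: P_1 has equation 110x - 110y + 55z = -1210.
Substitute r = (-12, 10, -2) + t(-2, 2, 0) into the plane: -2530 + (-440)t = -1210, so t = -3.
Intersection: (-12, 10, -2) + (-3)·(-2, 2, 0) = (-6, 4, -2).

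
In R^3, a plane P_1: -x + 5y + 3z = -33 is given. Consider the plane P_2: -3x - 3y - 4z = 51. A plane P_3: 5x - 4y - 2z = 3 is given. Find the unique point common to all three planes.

(-5, -4, -6)

Solving the 3×3 linear system -x + 5y + 3z = -33, -3x - 3y - 4z = 51, 5x - 4y - 2z = 3 (e.g. by elimination or Cramer's rule, determinant = -39) gives (-5, -4, -6).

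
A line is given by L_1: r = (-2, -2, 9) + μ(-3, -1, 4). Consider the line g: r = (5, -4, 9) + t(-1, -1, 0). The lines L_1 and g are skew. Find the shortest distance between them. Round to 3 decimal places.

6.000

Common perpendicular direction n = (-3, -1, 4) × (-1, -1, 0) = (4, -4, 2).
With w = (5, -4, 9) − (-2, -2, 9) = (7, -2, 0), w · n = 36.
Distance = |w · n| / |n| = |36| / √36 ≈ 6.000.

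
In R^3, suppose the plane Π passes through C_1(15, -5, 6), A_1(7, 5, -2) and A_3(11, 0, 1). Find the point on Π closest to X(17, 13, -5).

(7, 5, -5)

C_1A_1 = (-8, 10, -8), C_1A_3 = (-4, 5, -5); a normal to Π is C_1A_1 × C_1A_3 = (-10, -8, 0).
Using C_1: Π has equation -10x - 8y = -110.
Foot = X − λn with λ = (n·X − d)/|n|² = (-274 − (-110))/164 = -1.
Foot = (17, 13, -5) − (-1)·(-10, -8, 0) = (7, 5, -5).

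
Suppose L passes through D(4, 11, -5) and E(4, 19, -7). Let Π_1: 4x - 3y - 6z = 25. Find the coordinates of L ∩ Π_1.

(4, 3, -3)

A direction vector for L is E − D = (0, 8, -2).
Substitute r = (4, 11, -5) + t(0, 8, -2) into the plane: 13 + (-12)t = 25, so t = -1.
Intersection: (4, 11, -5) + (-1)·(0, 8, -2) = (4, 3, -3).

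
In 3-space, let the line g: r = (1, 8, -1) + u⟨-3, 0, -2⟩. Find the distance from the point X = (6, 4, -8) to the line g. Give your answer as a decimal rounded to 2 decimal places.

Taking (1, 8, -1) on g with direction v = (-3, 0, -2): w = X − (1, 8, -1) = (5, -4, -7), and w × v = (8, 31, -12).
Distance = |w × v| / |v| = √1169 / √13 ≈ 9.48.

9.48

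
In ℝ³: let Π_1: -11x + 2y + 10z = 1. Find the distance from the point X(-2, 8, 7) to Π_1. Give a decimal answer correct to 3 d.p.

n·X − d = (-11)·(-2) + (2)·(8) + (10)·(7) − 1 = 107; |n| = √225.
Distance = |107| / √225 = 107/√225 ≈ 7.133.

7.133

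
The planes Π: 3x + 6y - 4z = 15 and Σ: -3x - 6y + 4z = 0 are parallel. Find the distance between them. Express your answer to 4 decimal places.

1.9206

Rescale Σ by 1/(-1): 3x + 6y - 4z = 0. Then distance = |15 − 0| / √61 ≈ 1.9206.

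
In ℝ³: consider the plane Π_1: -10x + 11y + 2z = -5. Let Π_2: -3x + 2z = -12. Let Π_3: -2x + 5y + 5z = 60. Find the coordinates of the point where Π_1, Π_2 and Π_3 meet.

(10, 7, 9)

Solving the 3×3 linear system -10x + 11y + 2z = -5, -3x + 2z = -12, -2x + 5y + 5z = 60 (e.g. by elimination or Cramer's rule, determinant = 191) gives (10, 7, 9).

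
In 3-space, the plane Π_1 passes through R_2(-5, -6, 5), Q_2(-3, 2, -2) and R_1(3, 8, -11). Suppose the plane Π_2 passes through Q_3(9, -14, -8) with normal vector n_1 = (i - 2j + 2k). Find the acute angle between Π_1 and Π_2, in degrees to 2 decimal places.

70.01

R_2Q_2 = (2, 8, -7), R_2R_1 = (8, 14, -16); a normal to Π_1 is R_2Q_2 × R_2R_1 = (-30, -24, -36).
Using R_2: Π_1 has equation -30x - 24y - 36z = 114.
Π_2: n_1·r = n_1·Q_3 gives x - 2y + 2z = 21.
cos θ = |n₁·n₂| / (|n₁||n₂|) = |-54| / (√2772 · √9).
θ = arccos(0.34188) ≈ 70.01°.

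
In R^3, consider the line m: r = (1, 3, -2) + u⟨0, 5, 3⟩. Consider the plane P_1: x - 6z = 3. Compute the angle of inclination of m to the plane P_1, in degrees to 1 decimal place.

sin θ = |n·v| / (|n||v|) = |-18| / (√37 · √34) = 0.50750.
θ ≈ 30.5°.

30.5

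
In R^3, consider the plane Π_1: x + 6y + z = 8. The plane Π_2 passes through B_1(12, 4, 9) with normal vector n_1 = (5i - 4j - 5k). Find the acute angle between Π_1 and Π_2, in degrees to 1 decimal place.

Π_2: n_1·r = n_1·B_1 gives 5x - 4y - 5z = -1.
cos θ = |n₁·n₂| / (|n₁||n₂|) = |-24| / (√38 · √66).
θ = arccos(0.47923) ≈ 61.4°.

61.4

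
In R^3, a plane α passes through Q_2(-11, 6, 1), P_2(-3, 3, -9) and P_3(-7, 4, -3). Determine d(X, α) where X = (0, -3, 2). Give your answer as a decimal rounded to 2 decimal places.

1.67

Q_2P_2 = (8, -3, -10), Q_2P_3 = (4, -2, -4); a normal to α is Q_2P_2 × Q_2P_3 = (-8, -8, -4).
Using Q_2: α has equation -8x - 8y - 4z = 36.
n·X − d = (-8)·(0) + (-8)·(-3) + (-4)·(2) − 36 = -20; |n| = √144.
Distance = |-20| / √144 = 20/√144 ≈ 1.67.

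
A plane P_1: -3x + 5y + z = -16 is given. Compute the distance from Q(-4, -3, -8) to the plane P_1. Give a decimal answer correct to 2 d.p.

0.85

n·Q − d = (-3)·(-4) + (5)·(-3) + (1)·(-8) − (-16) = 5; |n| = √35.
Distance = |5| / √35 = 5/√35 ≈ 0.85.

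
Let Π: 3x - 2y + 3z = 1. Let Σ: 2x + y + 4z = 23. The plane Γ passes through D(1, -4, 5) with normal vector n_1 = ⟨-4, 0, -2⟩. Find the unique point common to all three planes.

(2, 7, 3)

Γ: n_1·r = n_1·D gives -4x - 2z = -14.
Solving the 3×3 linear system 3x - 2y + 3z = 1, 2x + y + 4z = 23, -4x - 2z = -14 (e.g. by elimination or Cramer's rule, determinant = 30) gives (2, 7, 3).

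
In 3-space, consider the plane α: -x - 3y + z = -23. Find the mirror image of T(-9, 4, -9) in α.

λ = (n·T − d)/|n|² = (-12 − (-23))/11 = 1.
Reflection = T − 2λn = (-9, 4, -9) − 2·(-1, -3, 1) = (-7, 10, -11).

(-7, 10, -11)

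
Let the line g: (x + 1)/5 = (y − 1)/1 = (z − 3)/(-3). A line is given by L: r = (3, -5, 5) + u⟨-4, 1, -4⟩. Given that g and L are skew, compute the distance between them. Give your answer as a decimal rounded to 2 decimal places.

g has direction (5, 1, -3) through (-1, 1, 3).
Common perpendicular direction n = (5, 1, -3) × (-4, 1, -4) = (-1, 32, 9).
With w = (3, -5, 5) − (-1, 1, 3) = (4, -6, 2), w · n = -178.
Distance = |w · n| / |n| = |-178| / √1106 ≈ 5.35.

5.35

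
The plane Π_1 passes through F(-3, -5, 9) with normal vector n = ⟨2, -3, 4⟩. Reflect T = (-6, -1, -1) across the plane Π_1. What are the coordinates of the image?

(2, -13, 15)

Π_1: n·r = n·F gives 2x - 3y + 4z = 45.
λ = (n·T − d)/|n|² = (-13 − 45)/29 = -2.
Reflection = T − 2λn = (-6, -1, -1) − (-4)·(2, -3, 4) = (2, -13, 15).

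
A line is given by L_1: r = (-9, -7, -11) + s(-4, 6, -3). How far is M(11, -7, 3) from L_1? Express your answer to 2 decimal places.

Taking (-9, -7, -11) on L_1 with direction v = (-4, 6, -3): w = M − (-9, -7, -11) = (20, 0, 14), and w × v = (-84, 4, 120).
Distance = |w × v| / |v| = √21472 / √61 ≈ 18.76.

18.76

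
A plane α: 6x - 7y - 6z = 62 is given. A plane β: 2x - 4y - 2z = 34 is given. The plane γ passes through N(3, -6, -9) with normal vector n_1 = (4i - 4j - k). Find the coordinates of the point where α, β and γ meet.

γ: n_1·r = n_1·N gives 4x - 4y - z = 45.
Solving the 3×3 linear system 6x - 7y - 6z = 62, 2x - 4y - 2z = 34, 4x - 4y - z = 45 (e.g. by elimination or Cramer's rule, determinant = -30) gives (4, -8, 3).

(4, -8, 3)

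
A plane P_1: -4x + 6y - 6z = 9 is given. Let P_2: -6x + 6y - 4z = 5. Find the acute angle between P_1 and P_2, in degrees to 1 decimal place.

cos θ = |n₁·n₂| / (|n₁||n₂|) = |84| / (√88 · √88).
θ = arccos(0.95455) ≈ 17.3°.

17.3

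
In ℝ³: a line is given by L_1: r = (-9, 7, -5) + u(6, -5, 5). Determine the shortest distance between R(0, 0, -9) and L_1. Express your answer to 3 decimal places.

9.520

Taking (-9, 7, -5) on L_1 with direction v = (6, -5, 5): w = R − (-9, 7, -5) = (9, -7, -4), and w × v = (-55, -69, -3).
Distance = |w × v| / |v| = √7795 / √86 ≈ 9.520.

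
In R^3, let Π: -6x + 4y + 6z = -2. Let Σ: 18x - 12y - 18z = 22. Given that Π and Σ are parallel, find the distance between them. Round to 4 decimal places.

0.5685

Rescale Σ by 1/(-3): -6x + 4y + 6z = -22/3. Then distance = |-2 − (-22/3)| / √88 ≈ 0.5685.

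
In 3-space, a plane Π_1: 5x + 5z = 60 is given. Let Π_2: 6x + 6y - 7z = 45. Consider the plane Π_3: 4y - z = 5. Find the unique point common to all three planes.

(9, 2, 3)

Solving the 3×3 linear system 5x + 5z = 60, 6x + 6y - 7z = 45, 4y - z = 5 (e.g. by elimination or Cramer's rule, determinant = 230) gives (9, 2, 3).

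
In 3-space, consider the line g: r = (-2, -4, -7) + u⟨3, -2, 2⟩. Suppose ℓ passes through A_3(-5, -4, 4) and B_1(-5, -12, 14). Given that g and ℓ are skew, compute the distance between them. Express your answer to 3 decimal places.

A direction vector for ℓ is B_1 − A_3 = (0, -8, 10).
Common perpendicular direction n = (3, -2, 2) × (0, -8, 10) = (-4, -30, -24).
With w = (-5, -4, 4) − (-2, -4, -7) = (-3, 0, 11), w · n = -252.
Distance = |w · n| / |n| = |-252| / √1492 ≈ 6.524.

6.524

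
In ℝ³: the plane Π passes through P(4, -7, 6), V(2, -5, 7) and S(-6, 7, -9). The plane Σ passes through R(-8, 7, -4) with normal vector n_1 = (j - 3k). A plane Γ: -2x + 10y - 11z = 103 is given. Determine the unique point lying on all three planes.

PV = (-2, 2, 1), PS = (-10, 14, -15); a normal to Π is PV × PS = (-44, -40, -8).
Using P: Π has equation -44x - 40y - 8z = 56.
Σ: n_1·r = n_1·R gives y - 3z = 19.
Solving the 3×3 linear system -44x - 40y - 8z = 56, y - 3z = 19, -2x + 10y - 11z = 103 (e.g. by elimination or Cramer's rule, determinant = -1092) gives (-4, 4, -5).

(-4, 4, -5)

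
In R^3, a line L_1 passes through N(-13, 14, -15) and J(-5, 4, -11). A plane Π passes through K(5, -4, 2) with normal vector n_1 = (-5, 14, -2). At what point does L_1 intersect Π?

A direction vector for L_1 is J − N = (8, -10, 4).
Π: n_1·r = n_1·K gives -5x + 14y - 2z = -85.
Substitute r = (-13, 14, -15) + t(8, -10, 4) into the plane: 291 + (-188)t = -85, so t = 2.
Intersection: (-13, 14, -15) + 2·(8, -10, 4) = (3, -6, -7).

(3, -6, -7)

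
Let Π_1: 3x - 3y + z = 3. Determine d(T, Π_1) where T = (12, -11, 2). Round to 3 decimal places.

n·T − d = (3)·(12) + (-3)·(-11) + (1)·(2) − 3 = 68; |n| = √19.
Distance = |68| / √19 = 68/√19 ≈ 15.600.

15.600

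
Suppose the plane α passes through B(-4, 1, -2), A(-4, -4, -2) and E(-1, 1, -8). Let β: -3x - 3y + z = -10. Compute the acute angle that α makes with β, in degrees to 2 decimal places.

59.14

BA = (0, -5, 0), BE = (3, 0, -6); a normal to α is BA × BE = (30, 0, 15).
Using B: α has equation 30x + 15z = -150.
cos θ = |n₁·n₂| / (|n₁||n₂|) = |-75| / (√1125 · √19).
θ = arccos(0.51299) ≈ 59.14°.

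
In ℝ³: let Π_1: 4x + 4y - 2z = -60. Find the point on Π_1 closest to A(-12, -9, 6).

Foot = A − λn with λ = (n·A − d)/|n|² = (-96 − (-60))/36 = -1.
Foot = (-12, -9, 6) − (-1)·(4, 4, -2) = (-8, -5, 4).

(-8, -5, 4)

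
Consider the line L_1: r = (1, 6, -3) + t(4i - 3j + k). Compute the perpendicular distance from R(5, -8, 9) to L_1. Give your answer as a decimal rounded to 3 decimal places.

Taking (1, 6, -3) on L_1 with direction v = (4, -3, 1): w = R − (1, 6, -3) = (4, -14, 12), and w × v = (22, 44, 44).
Distance = |w × v| / |v| = √4356 / √26 ≈ 12.944.

12.944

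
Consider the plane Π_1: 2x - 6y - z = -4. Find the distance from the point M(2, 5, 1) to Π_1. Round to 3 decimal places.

3.592

n·M − d = (2)·(2) + (-6)·(5) + (-1)·(1) − (-4) = -23; |n| = √41.
Distance = |-23| / √41 = 23/√41 ≈ 3.592.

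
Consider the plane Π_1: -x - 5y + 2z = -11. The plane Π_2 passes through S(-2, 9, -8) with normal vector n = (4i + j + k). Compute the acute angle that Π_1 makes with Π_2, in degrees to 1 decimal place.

Π_2: n·r = n·S gives 4x + y + z = -7.
cos θ = |n₁·n₂| / (|n₁||n₂|) = |-7| / (√30 · √18).
θ = arccos(0.30123) ≈ 72.5°.

72.5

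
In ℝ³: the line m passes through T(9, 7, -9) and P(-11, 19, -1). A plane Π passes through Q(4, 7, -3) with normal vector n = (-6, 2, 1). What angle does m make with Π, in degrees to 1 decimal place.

A direction vector for m is P − T = (-20, 12, 8).
Π: n·r = n·Q gives -6x + 2y + z = -13.
sin θ = |n·v| / (|n||v|) = |152| / (√41 · √608) = 0.96272.
θ ≈ 74.3°.

74.3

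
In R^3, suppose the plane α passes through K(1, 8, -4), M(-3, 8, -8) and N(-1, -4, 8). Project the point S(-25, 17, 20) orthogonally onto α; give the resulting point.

KM = (-4, 0, -4), KN = (-2, -12, 12); a normal to α is KM × KN = (-48, 56, 48).
Using K: α has equation -48x + 56y + 48z = 208.
Foot = S − λn with λ = (n·S − d)/|n|² = (3112 − 208)/7744 = 3/8.
Foot = (-25, 17, 20) − (3/8)·(-48, 56, 48) = (-7, -4, 2).

(-7, -4, 2)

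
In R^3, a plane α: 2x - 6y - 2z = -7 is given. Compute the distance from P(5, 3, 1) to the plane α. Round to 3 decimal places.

0.452

n·P − d = (2)·(5) + (-6)·(3) + (-2)·(1) − (-7) = -3; |n| = √44.
Distance = |-3| / √44 = 3/√44 ≈ 0.452.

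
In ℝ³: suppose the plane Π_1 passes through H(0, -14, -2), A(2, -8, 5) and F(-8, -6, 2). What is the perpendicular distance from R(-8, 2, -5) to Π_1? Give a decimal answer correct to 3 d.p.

HA = (2, 6, 7), HF = (-8, 8, 4); a normal to Π_1 is HA × HF = (-32, -64, 64).
Using H: Π_1 has equation -32x - 64y + 64z = 768.
n·R − d = (-32)·(-8) + (-64)·(2) + (64)·(-5) − 768 = -960; |n| = √9216.
Distance = |-960| / √9216 = 960/√9216 ≈ 10.000.

10.000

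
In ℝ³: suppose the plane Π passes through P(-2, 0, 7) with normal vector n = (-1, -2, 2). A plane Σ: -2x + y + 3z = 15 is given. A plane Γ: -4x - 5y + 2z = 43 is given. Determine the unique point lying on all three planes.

Π: n·r = n·P gives -x - 2y + 2z = 16.
Solving the 3×3 linear system -x - 2y + 2z = 16, -2x + y + 3z = 15, -4x - 5y + 2z = 43 (e.g. by elimination or Cramer's rule, determinant = 27) gives (-6, -3, 2).

(-6, -3, 2)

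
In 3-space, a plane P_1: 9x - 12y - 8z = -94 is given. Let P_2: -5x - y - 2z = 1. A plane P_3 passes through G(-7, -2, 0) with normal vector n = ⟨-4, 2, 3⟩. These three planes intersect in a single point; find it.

P_3: n·r = n·G gives -4x + 2y + 3z = 24.
Solving the 3×3 linear system 9x - 12y - 8z = -94, -5x - y - 2z = 1, -4x + 2y + 3z = 24 (e.g. by elimination or Cramer's rule, determinant = -155) gives (-2, 5, 2).

(-2, 5, 2)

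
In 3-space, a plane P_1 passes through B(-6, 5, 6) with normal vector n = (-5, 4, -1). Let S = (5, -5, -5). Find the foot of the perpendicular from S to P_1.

(-5, 3, -7)

P_1: n·r = n·B gives -5x + 4y - z = 44.
Foot = S − λn with λ = (n·S − d)/|n|² = (-40 − 44)/42 = -2.
Foot = (5, -5, -5) − (-2)·(-5, 4, -1) = (-5, 3, -7).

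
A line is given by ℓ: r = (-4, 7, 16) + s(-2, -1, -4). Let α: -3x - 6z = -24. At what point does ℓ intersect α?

Substitute r = (-4, 7, 16) + t(-2, -1, -4) into the plane: -84 + 30t = -24, so t = 2.
Intersection: (-4, 7, 16) + 2·(-2, -1, -4) = (-8, 5, 8).

(-8, 5, 8)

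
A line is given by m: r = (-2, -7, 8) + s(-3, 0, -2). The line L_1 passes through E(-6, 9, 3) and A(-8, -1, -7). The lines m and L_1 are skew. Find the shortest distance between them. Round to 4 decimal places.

A direction vector for L_1 is A − E = (-2, -10, -10).
Common perpendicular direction n = (-3, 0, -2) × (-2, -10, -10) = (-20, -26, 30).
With w = (-6, 9, 3) − (-2, -7, 8) = (-4, 16, -5), w · n = -486.
Distance = |w · n| / |n| = |-486| / √1976 ≈ 10.9331.

10.9331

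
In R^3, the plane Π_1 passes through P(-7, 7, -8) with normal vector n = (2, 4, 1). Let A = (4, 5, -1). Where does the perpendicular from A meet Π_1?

(2, 1, -2)

Π_1: n·r = n·P gives 2x + 4y + z = 6.
Foot = A − λn with λ = (n·A − d)/|n|² = (27 − 6)/21 = 1.
Foot = (4, 5, -1) − 1·(2, 4, 1) = (2, 1, -2).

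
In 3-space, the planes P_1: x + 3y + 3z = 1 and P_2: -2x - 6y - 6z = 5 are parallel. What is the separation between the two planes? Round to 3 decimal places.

0.803

Rescale P_2 by 1/(-2): x + 3y + 3z = -5/2. Then distance = |1 − (-5/2)| / √19 ≈ 0.803.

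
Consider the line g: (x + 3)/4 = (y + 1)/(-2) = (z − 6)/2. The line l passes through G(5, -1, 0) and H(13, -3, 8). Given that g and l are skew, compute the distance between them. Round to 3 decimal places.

6.685

g has direction (4, -2, 2) through (-3, -1, 6).
A direction vector for l is H − G = (8, -2, 8).
Common perpendicular direction n = (4, -2, 2) × (8, -2, 8) = (-12, -16, 8).
With w = (5, -1, 0) − (-3, -1, 6) = (8, 0, -6), w · n = -144.
Distance = |w · n| / |n| = |-144| / √464 ≈ 6.685.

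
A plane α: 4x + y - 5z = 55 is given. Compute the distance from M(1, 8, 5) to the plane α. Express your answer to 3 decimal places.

10.493

n·M − d = (4)·(1) + (1)·(8) + (-5)·(5) − 55 = -68; |n| = √42.
Distance = |-68| / √42 = 68/√42 ≈ 10.493.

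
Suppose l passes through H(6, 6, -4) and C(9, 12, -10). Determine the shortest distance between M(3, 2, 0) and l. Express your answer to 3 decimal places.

A direction vector for l is C − H = (3, 6, -6).
Taking (6, 6, -4) on l with direction v = (3, 6, -6): w = M − (6, 6, -4) = (-3, -4, 4), and w × v = (0, -6, -6).
Distance = |w × v| / |v| = √72 / √81 ≈ 0.943.

0.943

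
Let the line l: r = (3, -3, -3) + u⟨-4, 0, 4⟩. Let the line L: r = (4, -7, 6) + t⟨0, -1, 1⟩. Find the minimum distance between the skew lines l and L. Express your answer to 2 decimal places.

3.46

Common perpendicular direction n = (-4, 0, 4) × (0, -1, 1) = (4, 4, 4).
With w = (4, -7, 6) − (3, -3, -3) = (1, -4, 9), w · n = 24.
Distance = |w · n| / |n| = |24| / √48 ≈ 3.46.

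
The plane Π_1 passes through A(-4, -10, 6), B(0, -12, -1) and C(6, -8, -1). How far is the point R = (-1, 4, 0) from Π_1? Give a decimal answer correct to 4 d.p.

11.6417

AB = (4, -2, -7), AC = (10, 2, -7); a normal to Π_1 is AB × AC = (28, -42, 28).
Using A: Π_1 has equation 28x - 42y + 28z = 476.
n·R − d = (28)·(-1) + (-42)·(4) + (28)·(0) − 476 = -672; |n| = √3332.
Distance = |-672| / √3332 = 672/√3332 ≈ 11.6417.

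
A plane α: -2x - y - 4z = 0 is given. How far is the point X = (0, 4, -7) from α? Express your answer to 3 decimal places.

n·X − d = (-2)·(0) + (-1)·(4) + (-4)·(-7) − 0 = 24; |n| = √21.
Distance = |24| / √21 = 24/√21 ≈ 5.237.

5.237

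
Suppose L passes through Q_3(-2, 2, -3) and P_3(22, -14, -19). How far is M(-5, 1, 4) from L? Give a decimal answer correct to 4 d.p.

5.7497

A direction vector for L is P_3 − Q_3 = (24, -16, -16).
Taking (-2, 2, -3) on L with direction v = (24, -16, -16): w = M − (-2, 2, -3) = (-3, -1, 7), and w × v = (128, 120, 72).
Distance = |w × v| / |v| = √35968 / √1088 ≈ 5.7497.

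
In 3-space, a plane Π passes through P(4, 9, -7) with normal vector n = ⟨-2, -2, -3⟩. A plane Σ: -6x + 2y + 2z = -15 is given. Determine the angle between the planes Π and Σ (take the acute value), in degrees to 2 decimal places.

Π: n·r = n·P gives -2x - 2y - 3z = -5.
cos θ = |n₁·n₂| / (|n₁||n₂|) = |2| / (√17 · √44).
θ = arccos(0.07313) ≈ 85.81°.

85.81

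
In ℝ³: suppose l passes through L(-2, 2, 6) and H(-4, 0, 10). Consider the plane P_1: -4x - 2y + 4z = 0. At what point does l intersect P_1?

(0, 4, 2)

A direction vector for l is H − L = (-2, -2, 4).
Substitute r = (-2, 2, 6) + t(-2, -2, 4) into the plane: 28 + 28t = 0, so t = -1.
Intersection: (-2, 2, 6) + (-1)·(-2, -2, 4) = (0, 4, 2).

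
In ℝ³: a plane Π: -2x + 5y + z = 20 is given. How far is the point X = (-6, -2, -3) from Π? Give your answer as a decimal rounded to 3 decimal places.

3.834

n·X − d = (-2)·(-6) + (5)·(-2) + (1)·(-3) − 20 = -21; |n| = √30.
Distance = |-21| / √30 = 21/√30 ≈ 3.834.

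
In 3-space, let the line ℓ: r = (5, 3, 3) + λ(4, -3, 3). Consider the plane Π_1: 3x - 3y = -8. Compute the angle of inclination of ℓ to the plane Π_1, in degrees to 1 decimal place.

58.1

sin θ = |n·v| / (|n||v|) = |21| / (√18 · √34) = 0.84887.
θ ≈ 58.1°.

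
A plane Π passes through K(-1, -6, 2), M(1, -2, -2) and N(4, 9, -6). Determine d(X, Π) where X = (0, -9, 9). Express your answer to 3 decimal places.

KM = (2, 4, -4), KN = (5, 15, -8); a normal to Π is KM × KN = (28, -4, 10).
Using K: Π has equation 28x - 4y + 10z = 16.
n·X − d = (28)·(0) + (-4)·(-9) + (10)·(9) − 16 = 110; |n| = √900.
Distance = |110| / √900 = 110/√900 ≈ 3.667.

3.667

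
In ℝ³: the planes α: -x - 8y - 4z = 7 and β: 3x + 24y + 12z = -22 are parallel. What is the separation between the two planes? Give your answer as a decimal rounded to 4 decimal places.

Rescale β by 1/(-3): -x - 8y - 4z = 22/3. Then distance = |7 − (22/3)| / √81 ≈ 0.0370.

0.0370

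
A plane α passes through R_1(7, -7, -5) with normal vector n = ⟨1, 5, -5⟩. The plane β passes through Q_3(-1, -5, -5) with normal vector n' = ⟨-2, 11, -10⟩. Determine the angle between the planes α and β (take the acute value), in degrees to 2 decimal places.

α: n·r = n·R_1 gives x + 5y - 5z = -3.
β: n'·r = n'·Q_3 gives -2x + 11y - 10z = -3.
cos θ = |n₁·n₂| / (|n₁||n₂|) = |103| / (√51 · √225).
θ = arccos(0.96153) ≈ 15.95°.

15.95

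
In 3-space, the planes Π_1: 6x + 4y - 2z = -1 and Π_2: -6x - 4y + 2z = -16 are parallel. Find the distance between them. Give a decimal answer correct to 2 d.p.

Rescale Π_2 by 1/(-1): 6x + 4y - 2z = 16. Then distance = |-1 − 16| / √56 ≈ 2.27.

2.27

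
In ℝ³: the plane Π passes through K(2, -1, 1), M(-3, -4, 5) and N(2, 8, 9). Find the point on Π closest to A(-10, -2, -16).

KM = (-5, -3, 4), KN = (0, 9, 8); a normal to Π is KM × KN = (-60, 40, -45).
Using K: Π has equation -60x + 40y - 45z = -205.
Foot = A − λn with λ = (n·A − d)/|n|² = (1240 − (-205))/7225 = 1/5.
Foot = (-10, -2, -16) − (1/5)·(-60, 40, -45) = (2, -10, -7).

(2, -10, -7)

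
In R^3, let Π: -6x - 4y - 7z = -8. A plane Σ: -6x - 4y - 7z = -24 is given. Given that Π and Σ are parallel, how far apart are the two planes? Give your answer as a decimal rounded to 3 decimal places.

Same normal n = (-6, -4, -7) with |n| = √101; distance = |-8 − (-24)| / |n| = 16/√101 ≈ 1.592.

1.592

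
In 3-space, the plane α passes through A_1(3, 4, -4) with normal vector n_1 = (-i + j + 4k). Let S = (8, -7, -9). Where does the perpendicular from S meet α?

α: n_1·r = n_1·A_1 gives -x + y + 4z = -15.
Foot = S − λn with λ = (n·S − d)/|n|² = (-51 − (-15))/18 = -2.
Foot = (8, -7, -9) − (-2)·(-1, 1, 4) = (6, -5, -1).

(6, -5, -1)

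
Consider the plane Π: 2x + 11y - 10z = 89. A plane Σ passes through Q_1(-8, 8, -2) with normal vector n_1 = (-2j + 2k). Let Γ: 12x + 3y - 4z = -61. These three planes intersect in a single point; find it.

(-8, 5, -5)

Σ: n_1·r = n_1·Q_1 gives -2y + 2z = -20.
Solving the 3×3 linear system 2x + 11y - 10z = 89, -2y + 2z = -20, 12x + 3y - 4z = -61 (e.g. by elimination or Cramer's rule, determinant = 28) gives (-8, 5, -5).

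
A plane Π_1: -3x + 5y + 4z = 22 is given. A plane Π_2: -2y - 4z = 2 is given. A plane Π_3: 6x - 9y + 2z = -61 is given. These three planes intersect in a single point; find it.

(-5, 3, -2)

Solving the 3×3 linear system -3x + 5y + 4z = 22, -2y - 4z = 2, 6x - 9y + 2z = -61 (e.g. by elimination or Cramer's rule, determinant = 48) gives (-5, 3, -2).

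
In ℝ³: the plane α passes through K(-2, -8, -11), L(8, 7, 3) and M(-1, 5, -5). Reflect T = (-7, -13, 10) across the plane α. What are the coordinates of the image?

(17, -1, -20)

KL = (10, 15, 14), KM = (1, 13, 6); a normal to α is KL × KM = (-92, -46, 115).
Using K: α has equation -92x - 46y + 115z = -713.
λ = (n·T − d)/|n|² = (2392 − (-713))/23805 = 3/23.
Reflection = T − 2λn = (-7, -13, 10) − (6/23)·(-92, -46, 115) = (17, -1, -20).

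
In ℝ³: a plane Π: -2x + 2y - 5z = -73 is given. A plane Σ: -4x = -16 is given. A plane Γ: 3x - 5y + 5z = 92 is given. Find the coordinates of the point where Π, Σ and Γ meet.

Solving the 3×3 linear system -2x + 2y - 5z = -73, -4x = -16, 3x - 5y + 5z = 92 (e.g. by elimination or Cramer's rule, determinant = -60) gives (4, -5, 11).

(4, -5, 11)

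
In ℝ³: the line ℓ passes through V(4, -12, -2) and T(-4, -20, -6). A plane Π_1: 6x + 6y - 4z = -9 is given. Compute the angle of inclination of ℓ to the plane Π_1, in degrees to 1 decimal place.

A direction vector for ℓ is T − V = (-8, -8, -4).
sin θ = |n·v| / (|n||v|) = |-80| / (√88 · √144) = 0.71067.
θ ≈ 45.3°.

45.3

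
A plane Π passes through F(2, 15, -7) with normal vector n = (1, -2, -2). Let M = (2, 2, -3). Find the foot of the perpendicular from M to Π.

Π: n·r = n·F gives x - 2y - 2z = -14.
Foot = M − λn with λ = (n·M − d)/|n|² = (4 − (-14))/9 = 2.
Foot = (2, 2, -3) − 2·(1, -2, -2) = (0, 6, 1).

(0, 6, 1)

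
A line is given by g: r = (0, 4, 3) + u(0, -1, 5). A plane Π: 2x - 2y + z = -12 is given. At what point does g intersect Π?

Substitute r = (0, 4, 3) + t(0, -1, 5) into the plane: -5 + 7t = -12, so t = -1.
Intersection: (0, 4, 3) + (-1)·(0, -1, 5) = (0, 5, -2).

(0, 5, -2)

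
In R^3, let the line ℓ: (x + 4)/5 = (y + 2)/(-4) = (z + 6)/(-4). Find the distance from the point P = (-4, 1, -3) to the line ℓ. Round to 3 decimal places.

2.810

ℓ has direction (5, -4, -4) through (-4, -2, -6).
Taking (-4, -2, -6) on ℓ with direction v = (5, -4, -4): w = P − (-4, -2, -6) = (0, 3, 3), and w × v = (0, 15, -15).
Distance = |w × v| / |v| = √450 / √57 ≈ 2.810.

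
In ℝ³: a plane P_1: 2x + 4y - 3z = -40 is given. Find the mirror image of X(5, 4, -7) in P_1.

(-7, -20, 11)

λ = (n·X − d)/|n|² = (47 − (-40))/29 = 3.
Reflection = X − 2λn = (5, 4, -7) − 6·(2, 4, -3) = (-7, -20, 11).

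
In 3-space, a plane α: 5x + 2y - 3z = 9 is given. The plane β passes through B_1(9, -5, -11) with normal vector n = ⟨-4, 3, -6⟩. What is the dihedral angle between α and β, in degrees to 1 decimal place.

85.2

β: n·r = n·B_1 gives -4x + 3y - 6z = 15.
cos θ = |n₁·n₂| / (|n₁||n₂|) = |4| / (√38 · √61).
θ = arccos(0.08308) ≈ 85.2°.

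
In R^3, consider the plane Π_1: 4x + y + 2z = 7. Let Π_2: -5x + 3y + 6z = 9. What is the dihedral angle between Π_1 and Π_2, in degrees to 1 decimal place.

cos θ = |n₁·n₂| / (|n₁||n₂|) = |-5| / (√21 · √70).
θ = arccos(0.13041) ≈ 82.5°.

82.5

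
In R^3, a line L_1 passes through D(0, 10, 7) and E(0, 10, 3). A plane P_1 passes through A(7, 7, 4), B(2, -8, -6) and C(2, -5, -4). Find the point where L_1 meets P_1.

(0, 10, 6)

A direction vector for L_1 is E − D = (0, 0, -4).
AB = (-5, -15, -10), AC = (-5, -12, -8); a normal to P_1 is AB × AC = (0, 10, -15).
Using A: P_1 has equation 10y - 15z = 10.
Substitute r = (0, 10, 7) + t(0, 0, -4) into the plane: -5 + 60t = 10, so t = 1/4.
Intersection: (0, 10, 7) + (1/4)·(0, 0, -4) = (0, 10, 6).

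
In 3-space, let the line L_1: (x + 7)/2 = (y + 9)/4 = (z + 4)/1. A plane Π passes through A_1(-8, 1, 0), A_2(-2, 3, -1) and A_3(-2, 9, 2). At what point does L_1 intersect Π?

(1, 7, 0)

L_1 has direction (2, 4, 1) through (-7, -9, -4).
A_1A_2 = (6, 2, -1), A_1A_3 = (6, 8, 2); a normal to Π is A_1A_2 × A_1A_3 = (12, -18, 36).
Using A_1: Π has equation 12x - 18y + 36z = -114.
Substitute r = (-7, -9, -4) + t(2, 4, 1) into the plane: -66 + (-12)t = -114, so t = 4.
Intersection: (-7, -9, -4) + 4·(2, 4, 1) = (1, 7, 0).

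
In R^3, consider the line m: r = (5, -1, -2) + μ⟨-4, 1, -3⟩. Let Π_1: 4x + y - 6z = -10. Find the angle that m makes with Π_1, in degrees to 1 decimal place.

sin θ = |n·v| / (|n||v|) = |3| / (√53 · √26) = 0.08082.
θ ≈ 4.6°.

4.6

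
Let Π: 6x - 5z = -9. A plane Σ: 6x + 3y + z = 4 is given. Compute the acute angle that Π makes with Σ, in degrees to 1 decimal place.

cos θ = |n₁·n₂| / (|n₁||n₂|) = |31| / (√61 · √46).
θ = arccos(0.58522) ≈ 54.2°.

54.2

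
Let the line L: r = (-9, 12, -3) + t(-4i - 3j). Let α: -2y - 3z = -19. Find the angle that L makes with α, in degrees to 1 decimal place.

19.4

sin θ = |n·v| / (|n||v|) = |6| / (√13 · √25) = 0.33282.
θ ≈ 19.4°.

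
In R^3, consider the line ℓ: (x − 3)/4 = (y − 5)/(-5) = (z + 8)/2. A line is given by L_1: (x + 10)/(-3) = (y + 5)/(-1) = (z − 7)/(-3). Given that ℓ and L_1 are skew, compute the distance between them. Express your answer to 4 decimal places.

ℓ has direction (4, -5, 2) through (3, 5, -8).
L_1 has direction (-3, -1, -3) through (-10, -5, 7).
Common perpendicular direction n = (4, -5, 2) × (-3, -1, -3) = (17, 6, -19).
With w = (-10, -5, 7) − (3, 5, -8) = (-13, -10, 15), w · n = -566.
Distance = |w · n| / |n| = |-566| / √686 ≈ 21.6100.

21.6100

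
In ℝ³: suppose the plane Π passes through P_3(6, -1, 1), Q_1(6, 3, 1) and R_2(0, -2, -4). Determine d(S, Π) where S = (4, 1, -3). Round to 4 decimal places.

1.7925

P_3Q_1 = (0, 4, 0), P_3R_2 = (-6, -1, -5); a normal to Π is P_3Q_1 × P_3R_2 = (-20, 0, 24).
Using P_3: Π has equation -20x + 24z = -96.
n·S − d = (-20)·(4) + (0)·(1) + (24)·(-3) − (-96) = -56; |n| = √976.
Distance = |-56| / √976 = 56/√976 ≈ 1.7925.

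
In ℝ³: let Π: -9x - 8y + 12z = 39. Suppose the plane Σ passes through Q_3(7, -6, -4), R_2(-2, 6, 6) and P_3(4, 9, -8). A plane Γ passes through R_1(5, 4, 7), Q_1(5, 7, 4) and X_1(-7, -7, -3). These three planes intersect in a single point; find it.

(1, 0, 4)

Q_3R_2 = (-9, 12, 10), Q_3P_3 = (-3, 15, -4); a normal to Σ is Q_3R_2 × Q_3P_3 = (-198, -66, -99).
Using Q_3: Σ has equation -198x - 66y - 99z = -594.
R_1Q_1 = (0, 3, -3), R_1X_1 = (-12, -11, -10); a normal to Γ is R_1Q_1 × R_1X_1 = (-63, 36, 36).
Using R_1: Γ has equation -63x + 36y + 36z = 81.
Solving the 3×3 linear system -9x - 8y + 12z = 39, -198x - 66y - 99z = -594, -63x + 36y + 36z = 81 (e.g. by elimination or Cramer's rule, determinant = -253044) gives (1, 0, 4).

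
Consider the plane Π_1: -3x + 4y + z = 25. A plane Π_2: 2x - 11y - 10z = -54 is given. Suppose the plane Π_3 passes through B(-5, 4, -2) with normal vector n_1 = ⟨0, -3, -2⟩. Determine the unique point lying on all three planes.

Π_3: n_1·r = n_1·B gives -3y - 2z = -8.
Solving the 3×3 linear system -3x + 4y + z = 25, 2x - 11y - 10z = -54, -3y - 2z = -8 (e.g. by elimination or Cramer's rule, determinant = 34) gives (-7, 0, 4).

(-7, 0, 4)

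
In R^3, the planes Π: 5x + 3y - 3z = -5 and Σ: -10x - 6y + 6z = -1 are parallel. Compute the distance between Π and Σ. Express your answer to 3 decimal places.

Rescale Σ by 1/(-2): 5x + 3y - 3z = 1/2. Then distance = |-5 − (1/2)| / √43 ≈ 0.839.

0.839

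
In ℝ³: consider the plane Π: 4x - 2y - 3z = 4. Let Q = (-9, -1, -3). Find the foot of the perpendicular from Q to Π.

(-5, -3, -6)

Foot = Q − λn with λ = (n·Q − d)/|n|² = (-25 − 4)/29 = -1.
Foot = (-9, -1, -3) − (-1)·(4, -2, -3) = (-5, -3, -6).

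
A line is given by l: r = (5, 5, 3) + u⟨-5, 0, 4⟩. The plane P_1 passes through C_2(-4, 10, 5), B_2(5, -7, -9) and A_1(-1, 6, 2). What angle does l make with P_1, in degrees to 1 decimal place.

C_2B_2 = (9, -17, -14), C_2A_1 = (3, -4, -3); a normal to P_1 is C_2B_2 × C_2A_1 = (-5, -15, 15).
Using C_2: P_1 has equation -5x - 15y + 15z = -55.
sin θ = |n·v| / (|n||v|) = |85| / (√475 · √41) = 0.60909.
θ ≈ 37.5°.

37.5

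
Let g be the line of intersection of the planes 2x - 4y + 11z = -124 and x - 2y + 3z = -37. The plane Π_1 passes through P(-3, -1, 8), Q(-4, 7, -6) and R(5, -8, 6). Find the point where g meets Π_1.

Direction of g: (2, -4, 11) × (1, -2, 3) = (10, 5, 0).
A point on g: solving the two plane equations with x = 5 gives (5, 6, -10).
PQ = (-1, 8, -14), PR = (8, -7, -2); a normal to Π_1 is PQ × PR = (-114, -114, -57).
Using P: Π_1 has equation -114x - 114y - 57z = 0.
Substitute r = (5, 6, -10) + t(10, 5, 0) into the plane: -684 + (-1710)t = 0, so t = -2/5.
Intersection: (5, 6, -10) + (-2/5)·(10, 5, 0) = (1, 4, -10).

(1, 4, -10)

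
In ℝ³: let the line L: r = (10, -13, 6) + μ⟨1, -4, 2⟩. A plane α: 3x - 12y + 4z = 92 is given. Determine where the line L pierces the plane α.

Substitute r = (10, -13, 6) + t(1, -4, 2) into the plane: 210 + 59t = 92, so t = -2.
Intersection: (10, -13, 6) + (-2)·(1, -4, 2) = (8, -5, 2).

(8, -5, 2)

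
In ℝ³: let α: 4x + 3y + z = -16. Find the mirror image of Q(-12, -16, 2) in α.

λ = (n·Q − d)/|n|² = (-94 − (-16))/26 = -3.
Reflection = Q − 2λn = (-12, -16, 2) − (-6)·(4, 3, 1) = (12, 2, 8).

(12, 2, 8)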